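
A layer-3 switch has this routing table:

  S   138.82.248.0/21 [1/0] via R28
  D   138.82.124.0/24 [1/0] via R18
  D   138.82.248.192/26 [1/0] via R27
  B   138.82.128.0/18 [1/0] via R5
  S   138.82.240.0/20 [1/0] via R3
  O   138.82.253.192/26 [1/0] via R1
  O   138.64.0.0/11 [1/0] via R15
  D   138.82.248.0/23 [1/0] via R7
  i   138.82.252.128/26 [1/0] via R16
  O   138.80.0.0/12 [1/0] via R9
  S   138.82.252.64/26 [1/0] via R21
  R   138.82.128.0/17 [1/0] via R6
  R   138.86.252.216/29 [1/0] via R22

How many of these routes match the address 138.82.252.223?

5

Prefixes containing 138.82.252.223:
  138.64.0.0/11 (138.64.0.0 - 138.95.255.255)
  138.80.0.0/12 (138.80.0.0 - 138.95.255.255)
  138.82.128.0/17 (138.82.128.0 - 138.82.255.255)
  138.82.240.0/20 (138.82.240.0 - 138.82.255.255)
  138.82.248.0/21 (138.82.248.0 - 138.82.255.255)
Total matching entries: 5.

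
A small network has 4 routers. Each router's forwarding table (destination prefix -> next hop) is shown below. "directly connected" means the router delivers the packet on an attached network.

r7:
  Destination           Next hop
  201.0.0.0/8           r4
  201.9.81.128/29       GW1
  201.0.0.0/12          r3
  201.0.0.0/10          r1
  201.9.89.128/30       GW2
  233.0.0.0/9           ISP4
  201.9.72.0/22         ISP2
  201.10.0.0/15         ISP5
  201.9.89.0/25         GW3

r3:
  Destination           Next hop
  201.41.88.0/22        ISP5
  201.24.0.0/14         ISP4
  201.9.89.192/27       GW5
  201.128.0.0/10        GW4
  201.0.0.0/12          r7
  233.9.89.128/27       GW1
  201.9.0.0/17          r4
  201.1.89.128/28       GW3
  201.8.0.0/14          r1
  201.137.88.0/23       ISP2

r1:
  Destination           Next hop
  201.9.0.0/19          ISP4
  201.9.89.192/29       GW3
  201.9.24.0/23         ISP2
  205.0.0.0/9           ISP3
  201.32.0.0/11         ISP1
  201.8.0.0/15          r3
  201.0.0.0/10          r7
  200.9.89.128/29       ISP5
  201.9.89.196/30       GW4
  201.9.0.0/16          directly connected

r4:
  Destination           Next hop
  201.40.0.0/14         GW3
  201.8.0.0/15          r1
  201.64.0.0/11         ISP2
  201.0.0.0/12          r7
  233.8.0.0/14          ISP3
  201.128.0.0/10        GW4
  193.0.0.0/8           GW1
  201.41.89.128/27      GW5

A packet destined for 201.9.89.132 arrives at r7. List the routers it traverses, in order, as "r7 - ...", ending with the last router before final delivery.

At r7: longest match for 201.9.89.132 is 201.0.0.0/12 -> r3
At r3: longest match for 201.9.89.132 is 201.9.0.0/17 -> r4
At r4: longest match for 201.9.89.132 is 201.8.0.0/15 -> r1
At r1: longest match for 201.9.89.132 is 201.9.0.0/16 -> directly connected

r7 - r3 - r4 - r1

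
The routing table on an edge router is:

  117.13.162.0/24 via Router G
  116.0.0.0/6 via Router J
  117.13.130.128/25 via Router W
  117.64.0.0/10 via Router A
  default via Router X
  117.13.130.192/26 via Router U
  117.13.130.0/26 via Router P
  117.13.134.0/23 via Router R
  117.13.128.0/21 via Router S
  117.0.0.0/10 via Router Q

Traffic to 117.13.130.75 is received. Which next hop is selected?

Routes whose prefix contains 117.13.130.75:
  0.0.0.0/0 (default, matches everything) -> Router X
  116.0.0.0/6 (116.0.0.0 - 119.255.255.255) -> Router J
  117.0.0.0/10 (117.0.0.0 - 117.63.255.255) -> Router Q
  117.13.128.0/21 (117.13.128.0 - 117.13.135.255) -> Router S
More-specific entries that do NOT match:
  117.13.130.192/26 (117.13.130.192 - 117.13.130.255) does not contain 117.13.130.75
  117.13.130.0/26 (117.13.130.0 - 117.13.130.63) does not contain 117.13.130.75
  117.13.130.128/25 (117.13.130.128 - 117.13.130.255) does not contain 117.13.130.75
  117.13.162.0/24 (117.13.162.0 - 117.13.162.255) does not contain 117.13.130.75
  117.13.134.0/23 (117.13.134.0 - 117.13.135.255) does not contain 117.13.130.75
Longest matching prefix is /21 -> next hop Router S.

Router S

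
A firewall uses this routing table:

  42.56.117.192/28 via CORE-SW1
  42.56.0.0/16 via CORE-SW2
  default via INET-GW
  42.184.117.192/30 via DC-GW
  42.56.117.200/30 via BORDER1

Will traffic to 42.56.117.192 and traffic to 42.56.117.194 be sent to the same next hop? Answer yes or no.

42.56.117.192: longest match 42.56.117.192/28 -> CORE-SW1
42.56.117.194: longest match 42.56.117.192/28 -> CORE-SW1

yes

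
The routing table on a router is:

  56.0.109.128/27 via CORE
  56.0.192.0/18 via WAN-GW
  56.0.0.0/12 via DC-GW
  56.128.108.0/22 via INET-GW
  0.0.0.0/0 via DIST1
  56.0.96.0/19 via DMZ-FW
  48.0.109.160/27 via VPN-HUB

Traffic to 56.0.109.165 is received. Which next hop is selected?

Routes whose prefix contains 56.0.109.165:
  0.0.0.0/0 (default, matches everything) -> DIST1
  56.0.0.0/12 (56.0.0.0 - 56.15.255.255) -> DC-GW
  56.0.96.0/19 (56.0.96.0 - 56.0.127.255) -> DMZ-FW
More-specific entries that do NOT match:
  56.0.109.128/27 (56.0.109.128 - 56.0.109.159) does not contain 56.0.109.165
  48.0.109.160/27 (48.0.109.160 - 48.0.109.191) does not contain 56.0.109.165
  56.128.108.0/22 (56.128.108.0 - 56.128.111.255) does not contain 56.0.109.165
Longest matching prefix is /19 -> next hop DMZ-FW.

DMZ-FW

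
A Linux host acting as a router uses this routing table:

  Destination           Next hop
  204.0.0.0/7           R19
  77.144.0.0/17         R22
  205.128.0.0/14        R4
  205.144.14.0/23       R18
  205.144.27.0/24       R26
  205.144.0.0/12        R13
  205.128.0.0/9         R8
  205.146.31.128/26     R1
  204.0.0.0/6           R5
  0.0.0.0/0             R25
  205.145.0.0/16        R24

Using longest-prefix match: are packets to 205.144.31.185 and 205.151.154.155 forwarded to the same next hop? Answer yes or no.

yes

205.144.31.185: longest match 205.144.0.0/12 -> R13
205.151.154.155: longest match 205.144.0.0/12 -> R13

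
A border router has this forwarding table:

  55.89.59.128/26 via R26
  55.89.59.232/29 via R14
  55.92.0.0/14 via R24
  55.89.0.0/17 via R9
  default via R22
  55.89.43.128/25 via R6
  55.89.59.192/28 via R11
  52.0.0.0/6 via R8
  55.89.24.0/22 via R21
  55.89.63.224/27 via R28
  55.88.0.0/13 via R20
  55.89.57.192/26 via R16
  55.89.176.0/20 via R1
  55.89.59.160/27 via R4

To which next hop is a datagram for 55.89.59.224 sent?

R9

Routes whose prefix contains 55.89.59.224:
  0.0.0.0/0 (default, matches everything) -> R22
  52.0.0.0/6 (52.0.0.0 - 55.255.255.255) -> R8
  55.88.0.0/13 (55.88.0.0 - 55.95.255.255) -> R20
  55.89.0.0/17 (55.89.0.0 - 55.89.127.255) -> R9
More-specific entries that do NOT match:
  55.89.59.232/29 (55.89.59.232 - 55.89.59.239) does not contain 55.89.59.224
  55.89.59.192/28 (55.89.59.192 - 55.89.59.207) does not contain 55.89.59.224
  55.89.63.224/27 (55.89.63.224 - 55.89.63.255) does not contain 55.89.59.224
  55.89.59.160/27 (55.89.59.160 - 55.89.59.191) does not contain 55.89.59.224
  55.89.59.128/26 (55.89.59.128 - 55.89.59.191) does not contain 55.89.59.224
  55.89.57.192/26 (55.89.57.192 - 55.89.57.255) does not contain 55.89.59.224
  55.89.43.128/25 (55.89.43.128 - 55.89.43.255) does not contain 55.89.59.224
  55.89.24.0/22 (55.89.24.0 - 55.89.27.255) does not contain 55.89.59.224
  55.89.176.0/20 (55.89.176.0 - 55.89.191.255) does not contain 55.89.59.224
Longest matching prefix is /17 -> next hop R9.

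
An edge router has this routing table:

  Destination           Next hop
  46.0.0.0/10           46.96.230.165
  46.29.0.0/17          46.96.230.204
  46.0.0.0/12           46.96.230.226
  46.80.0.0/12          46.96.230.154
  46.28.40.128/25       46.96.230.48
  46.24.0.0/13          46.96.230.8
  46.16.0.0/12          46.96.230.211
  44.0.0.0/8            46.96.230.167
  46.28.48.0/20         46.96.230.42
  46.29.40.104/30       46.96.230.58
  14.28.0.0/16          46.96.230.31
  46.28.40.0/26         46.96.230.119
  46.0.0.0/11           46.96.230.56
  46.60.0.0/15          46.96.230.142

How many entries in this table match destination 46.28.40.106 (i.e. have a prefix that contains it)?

Prefixes containing 46.28.40.106:
  46.0.0.0/10 (46.0.0.0 - 46.63.255.255)
  46.0.0.0/11 (46.0.0.0 - 46.31.255.255)
  46.16.0.0/12 (46.16.0.0 - 46.31.255.255)
  46.24.0.0/13 (46.24.0.0 - 46.31.255.255)
Total matching entries: 4.

4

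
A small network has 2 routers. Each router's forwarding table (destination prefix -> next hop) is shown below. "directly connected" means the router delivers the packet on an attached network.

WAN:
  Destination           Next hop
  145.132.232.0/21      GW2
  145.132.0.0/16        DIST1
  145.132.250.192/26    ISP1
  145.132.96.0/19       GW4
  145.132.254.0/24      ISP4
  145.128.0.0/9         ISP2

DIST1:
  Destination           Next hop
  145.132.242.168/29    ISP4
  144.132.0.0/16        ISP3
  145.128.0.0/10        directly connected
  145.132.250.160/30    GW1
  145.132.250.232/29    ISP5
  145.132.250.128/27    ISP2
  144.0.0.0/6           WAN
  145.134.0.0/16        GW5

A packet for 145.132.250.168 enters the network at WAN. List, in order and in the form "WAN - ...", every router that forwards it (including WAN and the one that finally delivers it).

WAN - DIST1

At WAN: longest match for 145.132.250.168 is 145.132.0.0/16 -> DIST1
At DIST1: longest match for 145.132.250.168 is 145.128.0.0/10 -> directly connected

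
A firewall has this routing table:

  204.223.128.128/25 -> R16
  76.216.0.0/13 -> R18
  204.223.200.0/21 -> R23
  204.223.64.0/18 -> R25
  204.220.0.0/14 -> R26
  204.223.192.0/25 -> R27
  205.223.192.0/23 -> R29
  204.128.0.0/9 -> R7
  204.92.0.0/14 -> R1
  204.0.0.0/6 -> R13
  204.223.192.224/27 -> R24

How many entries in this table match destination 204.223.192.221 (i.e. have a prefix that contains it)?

3

Prefixes containing 204.223.192.221:
  204.0.0.0/6 (204.0.0.0 - 207.255.255.255)
  204.128.0.0/9 (204.128.0.0 - 204.255.255.255)
  204.220.0.0/14 (204.220.0.0 - 204.223.255.255)
Total matching entries: 3.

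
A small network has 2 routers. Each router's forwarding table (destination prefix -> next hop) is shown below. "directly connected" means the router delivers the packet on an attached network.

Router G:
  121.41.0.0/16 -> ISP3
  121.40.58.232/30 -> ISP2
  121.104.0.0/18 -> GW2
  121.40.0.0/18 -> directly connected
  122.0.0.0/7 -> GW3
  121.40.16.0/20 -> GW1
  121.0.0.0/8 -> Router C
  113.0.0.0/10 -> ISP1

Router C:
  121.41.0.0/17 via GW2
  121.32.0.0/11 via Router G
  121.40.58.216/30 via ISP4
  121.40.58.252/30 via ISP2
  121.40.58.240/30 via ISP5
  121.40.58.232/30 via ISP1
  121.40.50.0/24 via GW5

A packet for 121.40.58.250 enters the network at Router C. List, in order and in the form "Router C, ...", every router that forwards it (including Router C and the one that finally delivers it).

Router C, Router G

At Router C: longest match for 121.40.58.250 is 121.32.0.0/11 -> Router G
At Router G: longest match for 121.40.58.250 is 121.40.0.0/18 -> directly connected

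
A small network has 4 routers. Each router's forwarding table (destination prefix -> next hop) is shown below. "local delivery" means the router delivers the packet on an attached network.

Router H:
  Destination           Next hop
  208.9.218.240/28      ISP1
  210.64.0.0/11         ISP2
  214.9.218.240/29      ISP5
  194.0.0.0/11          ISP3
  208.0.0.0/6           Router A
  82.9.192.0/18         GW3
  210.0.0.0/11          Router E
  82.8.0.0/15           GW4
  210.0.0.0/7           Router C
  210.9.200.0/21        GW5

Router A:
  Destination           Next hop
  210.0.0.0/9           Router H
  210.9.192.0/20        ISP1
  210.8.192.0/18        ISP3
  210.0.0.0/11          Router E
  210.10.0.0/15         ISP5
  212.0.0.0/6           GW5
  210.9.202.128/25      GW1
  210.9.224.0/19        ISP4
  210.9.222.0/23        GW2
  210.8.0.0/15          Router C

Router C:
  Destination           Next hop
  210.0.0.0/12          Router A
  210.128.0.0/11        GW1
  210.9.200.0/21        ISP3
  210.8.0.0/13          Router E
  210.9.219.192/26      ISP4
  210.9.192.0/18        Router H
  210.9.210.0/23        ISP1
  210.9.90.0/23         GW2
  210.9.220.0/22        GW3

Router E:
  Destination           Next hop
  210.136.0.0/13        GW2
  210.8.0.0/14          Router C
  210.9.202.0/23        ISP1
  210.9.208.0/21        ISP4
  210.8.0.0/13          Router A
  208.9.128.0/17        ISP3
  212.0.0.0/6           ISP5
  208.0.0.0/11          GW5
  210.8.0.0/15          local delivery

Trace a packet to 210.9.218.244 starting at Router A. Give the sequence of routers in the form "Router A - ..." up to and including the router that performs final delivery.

At Router A: longest match for 210.9.218.244 is 210.8.0.0/15 -> Router C
At Router C: longest match for 210.9.218.244 is 210.9.192.0/18 -> Router H
At Router H: longest match for 210.9.218.244 is 210.0.0.0/11 -> Router E
At Router E: longest match for 210.9.218.244 is 210.8.0.0/15 -> local delivery

Router A - Router C - Router H - Router E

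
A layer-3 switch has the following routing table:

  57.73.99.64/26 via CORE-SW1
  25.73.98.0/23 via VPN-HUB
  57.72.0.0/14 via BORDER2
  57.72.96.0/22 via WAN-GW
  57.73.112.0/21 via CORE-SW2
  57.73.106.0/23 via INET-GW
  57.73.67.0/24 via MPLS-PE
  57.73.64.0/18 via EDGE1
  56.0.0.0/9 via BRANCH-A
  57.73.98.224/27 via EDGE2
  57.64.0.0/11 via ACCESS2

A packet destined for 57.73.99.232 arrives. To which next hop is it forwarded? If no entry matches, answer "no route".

Routes whose prefix contains 57.73.99.232:
  57.64.0.0/11 (57.64.0.0 - 57.95.255.255) -> ACCESS2
  57.72.0.0/14 (57.72.0.0 - 57.75.255.255) -> BORDER2
  57.73.64.0/18 (57.73.64.0 - 57.73.127.255) -> EDGE1
More-specific entries that do NOT match:
  57.73.98.224/27 (57.73.98.224 - 57.73.98.255) does not contain 57.73.99.232
  57.73.99.64/26 (57.73.99.64 - 57.73.99.127) does not contain 57.73.99.232
  57.73.67.0/24 (57.73.67.0 - 57.73.67.255) does not contain 57.73.99.232
  25.73.98.0/23 (25.73.98.0 - 25.73.99.255) does not contain 57.73.99.232
  57.73.106.0/23 (57.73.106.0 - 57.73.107.255) does not contain 57.73.99.232
  57.72.96.0/22 (57.72.96.0 - 57.72.99.255) does not contain 57.73.99.232
  57.73.112.0/21 (57.73.112.0 - 57.73.119.255) does not contain 57.73.99.232
Longest matching prefix is /18 -> next hop EDGE1.

EDGE1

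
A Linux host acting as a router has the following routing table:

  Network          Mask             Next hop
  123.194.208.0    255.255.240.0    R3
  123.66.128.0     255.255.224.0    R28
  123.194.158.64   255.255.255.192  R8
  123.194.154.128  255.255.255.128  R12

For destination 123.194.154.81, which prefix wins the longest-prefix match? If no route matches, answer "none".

none

123.194.154.81 is outside every listed prefix and there is no default route.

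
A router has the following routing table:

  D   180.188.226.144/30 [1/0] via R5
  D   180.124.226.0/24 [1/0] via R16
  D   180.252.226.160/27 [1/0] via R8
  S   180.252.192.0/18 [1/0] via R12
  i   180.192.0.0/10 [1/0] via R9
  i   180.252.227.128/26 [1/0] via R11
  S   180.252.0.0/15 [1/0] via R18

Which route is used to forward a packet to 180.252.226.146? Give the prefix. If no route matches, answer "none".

Entries matching 180.252.226.146:
  180.192.0.0/10 (180.192.0.0 - 180.255.255.255)
  180.252.0.0/15 (180.252.0.0 - 180.253.255.255)
  180.252.192.0/18 (180.252.192.0 - 180.252.255.255)
Most specific is 180.252.192.0/18.

180.252.192.0/18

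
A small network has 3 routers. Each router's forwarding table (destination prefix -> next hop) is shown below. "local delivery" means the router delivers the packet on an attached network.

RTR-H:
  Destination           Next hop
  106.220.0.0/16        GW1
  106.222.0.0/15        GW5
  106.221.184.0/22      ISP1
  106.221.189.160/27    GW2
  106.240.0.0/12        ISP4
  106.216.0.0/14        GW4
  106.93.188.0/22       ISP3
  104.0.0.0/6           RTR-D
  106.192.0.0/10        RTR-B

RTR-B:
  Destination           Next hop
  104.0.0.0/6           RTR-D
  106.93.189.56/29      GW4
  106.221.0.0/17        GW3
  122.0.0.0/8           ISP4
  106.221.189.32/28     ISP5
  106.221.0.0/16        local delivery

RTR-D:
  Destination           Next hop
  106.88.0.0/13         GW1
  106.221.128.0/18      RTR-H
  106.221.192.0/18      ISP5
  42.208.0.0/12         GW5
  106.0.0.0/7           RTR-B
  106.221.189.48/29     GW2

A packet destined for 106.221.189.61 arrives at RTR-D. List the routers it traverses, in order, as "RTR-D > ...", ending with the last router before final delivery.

At RTR-D: longest match for 106.221.189.61 is 106.221.128.0/18 -> RTR-H
At RTR-H: longest match for 106.221.189.61 is 106.192.0.0/10 -> RTR-B
At RTR-B: longest match for 106.221.189.61 is 106.221.0.0/16 -> local delivery

RTR-D > RTR-H > RTR-B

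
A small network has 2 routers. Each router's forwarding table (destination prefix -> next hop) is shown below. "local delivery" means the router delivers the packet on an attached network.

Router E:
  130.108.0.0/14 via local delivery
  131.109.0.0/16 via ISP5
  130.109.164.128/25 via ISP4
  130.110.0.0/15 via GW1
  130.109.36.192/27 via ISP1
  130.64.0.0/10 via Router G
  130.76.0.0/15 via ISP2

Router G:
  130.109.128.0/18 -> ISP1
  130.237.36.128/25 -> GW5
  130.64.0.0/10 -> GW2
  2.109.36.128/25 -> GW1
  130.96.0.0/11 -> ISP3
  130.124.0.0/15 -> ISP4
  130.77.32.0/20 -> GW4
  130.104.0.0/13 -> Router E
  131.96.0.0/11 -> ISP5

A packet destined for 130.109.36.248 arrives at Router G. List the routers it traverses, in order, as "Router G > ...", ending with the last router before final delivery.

Router G > Router E

At Router G: longest match for 130.109.36.248 is 130.104.0.0/13 -> Router E
At Router E: longest match for 130.109.36.248 is 130.108.0.0/14 -> local delivery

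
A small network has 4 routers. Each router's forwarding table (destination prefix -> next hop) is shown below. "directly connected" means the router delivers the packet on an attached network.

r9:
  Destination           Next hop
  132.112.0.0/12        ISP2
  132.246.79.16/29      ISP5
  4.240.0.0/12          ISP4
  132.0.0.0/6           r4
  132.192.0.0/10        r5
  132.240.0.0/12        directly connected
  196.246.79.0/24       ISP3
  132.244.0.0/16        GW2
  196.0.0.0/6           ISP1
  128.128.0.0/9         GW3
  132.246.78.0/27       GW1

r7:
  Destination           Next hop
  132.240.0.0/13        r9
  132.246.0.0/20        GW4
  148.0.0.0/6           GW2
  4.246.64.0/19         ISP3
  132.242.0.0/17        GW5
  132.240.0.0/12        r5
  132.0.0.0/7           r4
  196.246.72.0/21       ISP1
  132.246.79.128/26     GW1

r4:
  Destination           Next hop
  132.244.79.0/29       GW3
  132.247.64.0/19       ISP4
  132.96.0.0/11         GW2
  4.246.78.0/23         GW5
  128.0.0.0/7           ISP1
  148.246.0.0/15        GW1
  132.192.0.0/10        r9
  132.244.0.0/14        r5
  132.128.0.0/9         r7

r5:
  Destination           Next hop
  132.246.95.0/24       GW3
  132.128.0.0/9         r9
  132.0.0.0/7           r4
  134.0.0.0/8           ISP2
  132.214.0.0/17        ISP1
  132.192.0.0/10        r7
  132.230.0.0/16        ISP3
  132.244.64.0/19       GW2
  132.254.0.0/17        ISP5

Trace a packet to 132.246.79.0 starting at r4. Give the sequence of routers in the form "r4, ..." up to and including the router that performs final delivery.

r4, r5, r7, r9

At r4: longest match for 132.246.79.0 is 132.244.0.0/14 -> r5
At r5: longest match for 132.246.79.0 is 132.192.0.0/10 -> r7
At r7: longest match for 132.246.79.0 is 132.240.0.0/13 -> r9
At r9: longest match for 132.246.79.0 is 132.240.0.0/12 -> directly connected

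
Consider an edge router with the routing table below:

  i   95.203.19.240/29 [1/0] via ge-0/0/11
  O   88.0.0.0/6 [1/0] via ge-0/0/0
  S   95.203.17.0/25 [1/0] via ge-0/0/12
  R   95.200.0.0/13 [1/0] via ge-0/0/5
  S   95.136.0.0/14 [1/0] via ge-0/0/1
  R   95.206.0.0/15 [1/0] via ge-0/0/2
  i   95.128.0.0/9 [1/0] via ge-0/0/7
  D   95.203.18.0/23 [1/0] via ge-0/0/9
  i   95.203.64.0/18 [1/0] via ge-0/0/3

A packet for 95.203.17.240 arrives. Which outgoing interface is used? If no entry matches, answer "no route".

Routes whose prefix contains 95.203.17.240:
  95.128.0.0/9 (95.128.0.0 - 95.255.255.255) -> ge-0/0/7
  95.200.0.0/13 (95.200.0.0 - 95.207.255.255) -> ge-0/0/5
More-specific entries that do NOT match:
  95.203.19.240/29 (95.203.19.240 - 95.203.19.247) does not contain 95.203.17.240
  95.203.17.0/25 (95.203.17.0 - 95.203.17.127) does not contain 95.203.17.240
  95.203.18.0/23 (95.203.18.0 - 95.203.19.255) does not contain 95.203.17.240
  95.203.64.0/18 (95.203.64.0 - 95.203.127.255) does not contain 95.203.17.240
  95.206.0.0/15 (95.206.0.0 - 95.207.255.255) does not contain 95.203.17.240
  95.136.0.0/14 (95.136.0.0 - 95.139.255.255) does not contain 95.203.17.240
Longest matching prefix is /13 -> interface ge-0/0/5.

ge-0/0/5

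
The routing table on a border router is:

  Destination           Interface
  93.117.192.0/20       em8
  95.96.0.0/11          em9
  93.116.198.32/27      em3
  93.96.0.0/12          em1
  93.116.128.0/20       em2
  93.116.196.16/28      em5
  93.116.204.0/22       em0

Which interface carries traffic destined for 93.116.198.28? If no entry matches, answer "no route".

No entry's prefix contains 93.116.198.28; there is no default route.

no route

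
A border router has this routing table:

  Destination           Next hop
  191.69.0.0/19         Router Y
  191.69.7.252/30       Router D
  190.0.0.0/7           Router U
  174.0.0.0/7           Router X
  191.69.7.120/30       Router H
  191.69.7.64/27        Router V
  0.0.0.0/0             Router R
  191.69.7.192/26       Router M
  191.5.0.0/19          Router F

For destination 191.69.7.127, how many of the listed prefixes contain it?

3

Prefixes containing 191.69.7.127:
  0.0.0.0/0 (default, matches everything)
  190.0.0.0/7 (190.0.0.0 - 191.255.255.255)
  191.69.0.0/19 (191.69.0.0 - 191.69.31.255)
Total matching entries: 3.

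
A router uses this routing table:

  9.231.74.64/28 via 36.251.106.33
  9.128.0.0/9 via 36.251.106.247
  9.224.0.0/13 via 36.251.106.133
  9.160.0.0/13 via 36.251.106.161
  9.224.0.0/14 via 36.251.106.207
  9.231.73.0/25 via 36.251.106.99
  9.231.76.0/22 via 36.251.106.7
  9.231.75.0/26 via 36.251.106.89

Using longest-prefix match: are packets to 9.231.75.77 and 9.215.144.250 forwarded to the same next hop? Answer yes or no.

9.231.75.77: longest match 9.224.0.0/13 -> 36.251.106.133
9.215.144.250: longest match 9.128.0.0/9 -> 36.251.106.247

no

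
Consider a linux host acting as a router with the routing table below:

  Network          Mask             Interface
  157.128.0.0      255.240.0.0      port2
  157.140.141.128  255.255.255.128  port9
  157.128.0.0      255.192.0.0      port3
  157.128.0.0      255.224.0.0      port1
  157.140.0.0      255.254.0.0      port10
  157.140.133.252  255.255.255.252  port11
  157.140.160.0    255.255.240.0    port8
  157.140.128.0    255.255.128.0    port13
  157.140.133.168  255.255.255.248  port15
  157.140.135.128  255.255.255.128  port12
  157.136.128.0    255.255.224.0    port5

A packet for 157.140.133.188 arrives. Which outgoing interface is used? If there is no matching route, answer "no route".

Routes whose prefix contains 157.140.133.188:
  157.128.0.0/10 (157.128.0.0 - 157.191.255.255) -> port3
  157.128.0.0/11 (157.128.0.0 - 157.159.255.255) -> port1
  157.128.0.0/12 (157.128.0.0 - 157.143.255.255) -> port2
  157.140.0.0/15 (157.140.0.0 - 157.141.255.255) -> port10
  157.140.128.0/17 (157.140.128.0 - 157.140.255.255) -> port13
More-specific entries that do NOT match:
  157.140.133.252/30 (157.140.133.252 - 157.140.133.255) does not contain 157.140.133.188
  157.140.133.168/29 (157.140.133.168 - 157.140.133.175) does not contain 157.140.133.188
  157.140.141.128/25 (157.140.141.128 - 157.140.141.255) does not contain 157.140.133.188
  157.140.135.128/25 (157.140.135.128 - 157.140.135.255) does not contain 157.140.133.188
  157.140.160.0/20 (157.140.160.0 - 157.140.175.255) does not contain 157.140.133.188
  157.136.128.0/19 (157.136.128.0 - 157.136.159.255) does not contain 157.140.133.188
Longest matching prefix is /17 -> interface port13.

port13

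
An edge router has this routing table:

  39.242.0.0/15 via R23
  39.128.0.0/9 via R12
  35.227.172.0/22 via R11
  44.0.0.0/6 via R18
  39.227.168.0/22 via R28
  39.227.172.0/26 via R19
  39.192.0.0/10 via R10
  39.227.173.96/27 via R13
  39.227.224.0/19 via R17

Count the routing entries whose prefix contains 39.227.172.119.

2

Prefixes containing 39.227.172.119:
  39.128.0.0/9 (39.128.0.0 - 39.255.255.255)
  39.192.0.0/10 (39.192.0.0 - 39.255.255.255)
Total matching entries: 2.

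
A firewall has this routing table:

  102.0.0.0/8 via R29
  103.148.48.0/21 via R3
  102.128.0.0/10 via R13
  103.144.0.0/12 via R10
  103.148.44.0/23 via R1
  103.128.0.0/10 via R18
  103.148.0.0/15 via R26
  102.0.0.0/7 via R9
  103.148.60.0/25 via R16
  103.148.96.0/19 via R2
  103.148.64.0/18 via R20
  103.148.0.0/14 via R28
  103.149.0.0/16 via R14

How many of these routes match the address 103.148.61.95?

5

Prefixes containing 103.148.61.95:
  102.0.0.0/7 (102.0.0.0 - 103.255.255.255)
  103.128.0.0/10 (103.128.0.0 - 103.191.255.255)
  103.144.0.0/12 (103.144.0.0 - 103.159.255.255)
  103.148.0.0/14 (103.148.0.0 - 103.151.255.255)
  103.148.0.0/15 (103.148.0.0 - 103.149.255.255)
Total matching entries: 5.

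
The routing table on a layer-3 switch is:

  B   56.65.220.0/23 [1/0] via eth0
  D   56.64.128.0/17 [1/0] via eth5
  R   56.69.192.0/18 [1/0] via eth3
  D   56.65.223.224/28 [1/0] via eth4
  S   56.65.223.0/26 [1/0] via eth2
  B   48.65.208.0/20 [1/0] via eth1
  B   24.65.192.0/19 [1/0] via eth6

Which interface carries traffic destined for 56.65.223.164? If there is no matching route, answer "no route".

No entry's prefix contains 56.65.223.164; there is no default route.

no route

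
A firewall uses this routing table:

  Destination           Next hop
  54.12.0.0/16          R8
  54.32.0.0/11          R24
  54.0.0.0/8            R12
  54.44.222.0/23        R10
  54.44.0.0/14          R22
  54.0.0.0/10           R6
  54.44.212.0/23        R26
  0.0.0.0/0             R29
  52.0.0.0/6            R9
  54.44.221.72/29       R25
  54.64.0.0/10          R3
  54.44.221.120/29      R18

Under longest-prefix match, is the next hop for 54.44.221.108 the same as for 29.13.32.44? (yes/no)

54.44.221.108: longest match 54.44.0.0/14 -> R22
29.13.32.44: longest match 0.0.0.0/0 -> R29

no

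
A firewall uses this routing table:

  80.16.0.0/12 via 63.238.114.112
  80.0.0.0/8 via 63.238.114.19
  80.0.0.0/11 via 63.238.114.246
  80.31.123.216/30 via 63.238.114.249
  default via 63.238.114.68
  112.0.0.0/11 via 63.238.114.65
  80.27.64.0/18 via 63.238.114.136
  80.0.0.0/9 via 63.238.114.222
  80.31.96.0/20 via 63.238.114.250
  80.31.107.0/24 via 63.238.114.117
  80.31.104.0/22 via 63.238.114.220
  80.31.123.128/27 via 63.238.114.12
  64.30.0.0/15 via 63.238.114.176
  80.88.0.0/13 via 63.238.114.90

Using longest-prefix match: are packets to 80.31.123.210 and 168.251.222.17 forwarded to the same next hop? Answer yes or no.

80.31.123.210: longest match 80.16.0.0/12 -> 63.238.114.112
168.251.222.17: longest match 0.0.0.0/0 -> 63.238.114.68

no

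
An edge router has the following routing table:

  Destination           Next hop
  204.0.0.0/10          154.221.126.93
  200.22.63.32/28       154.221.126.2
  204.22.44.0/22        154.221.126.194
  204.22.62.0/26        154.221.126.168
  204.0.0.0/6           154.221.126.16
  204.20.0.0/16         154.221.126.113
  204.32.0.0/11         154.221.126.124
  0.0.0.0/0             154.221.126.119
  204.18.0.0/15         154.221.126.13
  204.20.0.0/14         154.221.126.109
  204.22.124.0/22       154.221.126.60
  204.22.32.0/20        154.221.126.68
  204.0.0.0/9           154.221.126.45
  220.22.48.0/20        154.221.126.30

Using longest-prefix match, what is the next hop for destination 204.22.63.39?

Routes whose prefix contains 204.22.63.39:
  0.0.0.0/0 (default, matches everything) -> 154.221.126.119
  204.0.0.0/6 (204.0.0.0 - 207.255.255.255) -> 154.221.126.16
  204.0.0.0/9 (204.0.0.0 - 204.127.255.255) -> 154.221.126.45
  204.0.0.0/10 (204.0.0.0 - 204.63.255.255) -> 154.221.126.93
  204.20.0.0/14 (204.20.0.0 - 204.23.255.255) -> 154.221.126.109
More-specific entries that do NOT match:
  200.22.63.32/28 (200.22.63.32 - 200.22.63.47) does not contain 204.22.63.39
  204.22.62.0/26 (204.22.62.0 - 204.22.62.63) does not contain 204.22.63.39
  204.22.44.0/22 (204.22.44.0 - 204.22.47.255) does not contain 204.22.63.39
  204.22.124.0/22 (204.22.124.0 - 204.22.127.255) does not contain 204.22.63.39
  204.22.32.0/20 (204.22.32.0 - 204.22.47.255) does not contain 204.22.63.39
  220.22.48.0/20 (220.22.48.0 - 220.22.63.255) does not contain 204.22.63.39
  204.20.0.0/16 (204.20.0.0 - 204.20.255.255) does not contain 204.22.63.39
  204.18.0.0/15 (204.18.0.0 - 204.19.255.255) does not contain 204.22.63.39
Longest matching prefix is /14 -> next hop 154.221.126.109.

154.221.126.109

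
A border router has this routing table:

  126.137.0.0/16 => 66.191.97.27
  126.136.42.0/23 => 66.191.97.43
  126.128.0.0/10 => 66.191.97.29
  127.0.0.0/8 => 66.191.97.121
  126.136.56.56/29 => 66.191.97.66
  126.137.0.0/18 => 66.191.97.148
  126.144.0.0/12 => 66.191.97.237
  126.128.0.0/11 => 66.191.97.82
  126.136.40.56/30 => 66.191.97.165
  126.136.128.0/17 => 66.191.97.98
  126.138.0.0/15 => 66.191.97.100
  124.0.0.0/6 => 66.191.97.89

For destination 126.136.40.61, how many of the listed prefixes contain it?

3

Prefixes containing 126.136.40.61:
  124.0.0.0/6 (124.0.0.0 - 127.255.255.255)
  126.128.0.0/10 (126.128.0.0 - 126.191.255.255)
  126.128.0.0/11 (126.128.0.0 - 126.159.255.255)
Total matching entries: 3.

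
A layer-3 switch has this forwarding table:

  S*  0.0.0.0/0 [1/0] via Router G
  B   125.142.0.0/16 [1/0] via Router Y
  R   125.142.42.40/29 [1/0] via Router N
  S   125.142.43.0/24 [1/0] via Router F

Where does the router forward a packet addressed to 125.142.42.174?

Routes whose prefix contains 125.142.42.174:
  0.0.0.0/0 (default, matches everything) -> Router G
  125.142.0.0/16 (125.142.0.0 - 125.142.255.255) -> Router Y
More-specific entries that do NOT match:
  125.142.42.40/29 (125.142.42.40 - 125.142.42.47) does not contain 125.142.42.174
  125.142.43.0/24 (125.142.43.0 - 125.142.43.255) does not contain 125.142.42.174
Longest matching prefix is /16 -> next hop Router Y.

Router Y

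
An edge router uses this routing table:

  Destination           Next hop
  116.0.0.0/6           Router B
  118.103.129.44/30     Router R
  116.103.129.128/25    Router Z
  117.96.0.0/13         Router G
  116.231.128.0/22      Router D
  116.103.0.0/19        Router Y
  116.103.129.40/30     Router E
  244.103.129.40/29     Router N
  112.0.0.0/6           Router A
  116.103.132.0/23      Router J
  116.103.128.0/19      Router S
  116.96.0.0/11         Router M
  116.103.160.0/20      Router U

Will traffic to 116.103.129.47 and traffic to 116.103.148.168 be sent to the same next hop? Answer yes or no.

yes

116.103.129.47: longest match 116.103.128.0/19 -> Router S
116.103.148.168: longest match 116.103.128.0/19 -> Router S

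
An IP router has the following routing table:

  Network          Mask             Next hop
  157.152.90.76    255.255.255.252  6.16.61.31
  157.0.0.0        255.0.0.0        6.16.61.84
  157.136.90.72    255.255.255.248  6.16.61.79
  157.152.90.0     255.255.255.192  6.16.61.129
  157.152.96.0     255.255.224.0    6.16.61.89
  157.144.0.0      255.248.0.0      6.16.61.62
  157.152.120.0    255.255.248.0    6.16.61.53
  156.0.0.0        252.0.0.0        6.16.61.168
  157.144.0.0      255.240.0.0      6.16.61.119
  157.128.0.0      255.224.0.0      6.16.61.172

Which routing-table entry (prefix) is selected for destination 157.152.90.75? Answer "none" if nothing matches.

Entries matching 157.152.90.75:
  156.0.0.0/6 (156.0.0.0 - 159.255.255.255)
  157.0.0.0/8 (157.0.0.0 - 157.255.255.255)
  157.128.0.0/11 (157.128.0.0 - 157.159.255.255)
  157.144.0.0/12 (157.144.0.0 - 157.159.255.255)
Most specific is 157.144.0.0/12.

157.144.0.0/12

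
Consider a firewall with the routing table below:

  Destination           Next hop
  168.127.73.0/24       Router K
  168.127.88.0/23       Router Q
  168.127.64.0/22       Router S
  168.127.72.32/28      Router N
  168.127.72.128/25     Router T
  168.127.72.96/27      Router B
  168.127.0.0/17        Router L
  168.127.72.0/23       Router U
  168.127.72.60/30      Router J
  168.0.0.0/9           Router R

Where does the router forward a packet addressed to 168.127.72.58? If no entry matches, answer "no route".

Routes whose prefix contains 168.127.72.58:
  168.0.0.0/9 (168.0.0.0 - 168.127.255.255) -> Router R
  168.127.0.0/17 (168.127.0.0 - 168.127.127.255) -> Router L
  168.127.72.0/23 (168.127.72.0 - 168.127.73.255) -> Router U
More-specific entries that do NOT match:
  168.127.72.60/30 (168.127.72.60 - 168.127.72.63) does not contain 168.127.72.58
  168.127.72.32/28 (168.127.72.32 - 168.127.72.47) does not contain 168.127.72.58
  168.127.72.96/27 (168.127.72.96 - 168.127.72.127) does not contain 168.127.72.58
  168.127.72.128/25 (168.127.72.128 - 168.127.72.255) does not contain 168.127.72.58
  168.127.73.0/24 (168.127.73.0 - 168.127.73.255) does not contain 168.127.72.58
Longest matching prefix is /23 -> next hop Router U.

Router U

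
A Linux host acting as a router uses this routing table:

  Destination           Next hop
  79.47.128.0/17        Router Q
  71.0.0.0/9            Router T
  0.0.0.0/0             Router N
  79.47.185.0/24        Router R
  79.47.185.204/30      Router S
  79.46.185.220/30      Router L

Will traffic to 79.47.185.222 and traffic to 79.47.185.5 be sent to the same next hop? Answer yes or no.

yes

79.47.185.222: longest match 79.47.185.0/24 -> Router R
79.47.185.5: longest match 79.47.185.0/24 -> Router R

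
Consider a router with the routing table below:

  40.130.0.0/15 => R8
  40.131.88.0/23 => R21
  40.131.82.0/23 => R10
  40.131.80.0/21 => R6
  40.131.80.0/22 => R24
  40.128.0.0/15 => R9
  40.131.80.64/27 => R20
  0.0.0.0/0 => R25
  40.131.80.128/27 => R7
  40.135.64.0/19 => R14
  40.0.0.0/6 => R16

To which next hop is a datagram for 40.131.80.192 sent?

Routes whose prefix contains 40.131.80.192:
  0.0.0.0/0 (default, matches everything) -> R25
  40.0.0.0/6 (40.0.0.0 - 43.255.255.255) -> R16
  40.130.0.0/15 (40.130.0.0 - 40.131.255.255) -> R8
  40.131.80.0/21 (40.131.80.0 - 40.131.87.255) -> R6
  40.131.80.0/22 (40.131.80.0 - 40.131.83.255) -> R24
More-specific entries that do NOT match:
  40.131.80.64/27 (40.131.80.64 - 40.131.80.95) does not contain 40.131.80.192
  40.131.80.128/27 (40.131.80.128 - 40.131.80.159) does not contain 40.131.80.192
  40.131.88.0/23 (40.131.88.0 - 40.131.89.255) does not contain 40.131.80.192
  40.131.82.0/23 (40.131.82.0 - 40.131.83.255) does not contain 40.131.80.192
Longest matching prefix is /22 -> next hop R24.

R24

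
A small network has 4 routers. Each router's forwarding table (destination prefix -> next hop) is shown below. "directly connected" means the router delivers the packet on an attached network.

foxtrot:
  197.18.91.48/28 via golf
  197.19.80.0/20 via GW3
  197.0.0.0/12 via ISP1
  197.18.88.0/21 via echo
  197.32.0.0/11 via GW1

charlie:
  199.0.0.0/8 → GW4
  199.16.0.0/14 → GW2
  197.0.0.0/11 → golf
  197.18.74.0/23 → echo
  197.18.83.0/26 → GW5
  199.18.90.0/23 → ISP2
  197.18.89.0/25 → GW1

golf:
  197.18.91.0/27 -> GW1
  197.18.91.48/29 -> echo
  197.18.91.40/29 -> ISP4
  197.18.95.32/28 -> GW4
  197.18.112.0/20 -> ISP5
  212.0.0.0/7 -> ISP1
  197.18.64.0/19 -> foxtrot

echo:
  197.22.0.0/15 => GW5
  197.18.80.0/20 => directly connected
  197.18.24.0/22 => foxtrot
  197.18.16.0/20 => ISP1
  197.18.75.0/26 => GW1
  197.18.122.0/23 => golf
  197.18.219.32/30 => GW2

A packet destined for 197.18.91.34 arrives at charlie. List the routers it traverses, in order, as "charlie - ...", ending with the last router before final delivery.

charlie - golf - foxtrot - echo

At charlie: longest match for 197.18.91.34 is 197.0.0.0/11 -> golf
At golf: longest match for 197.18.91.34 is 197.18.64.0/19 -> foxtrot
At foxtrot: longest match for 197.18.91.34 is 197.18.88.0/21 -> echo
At echo: longest match for 197.18.91.34 is 197.18.80.0/20 -> directly connected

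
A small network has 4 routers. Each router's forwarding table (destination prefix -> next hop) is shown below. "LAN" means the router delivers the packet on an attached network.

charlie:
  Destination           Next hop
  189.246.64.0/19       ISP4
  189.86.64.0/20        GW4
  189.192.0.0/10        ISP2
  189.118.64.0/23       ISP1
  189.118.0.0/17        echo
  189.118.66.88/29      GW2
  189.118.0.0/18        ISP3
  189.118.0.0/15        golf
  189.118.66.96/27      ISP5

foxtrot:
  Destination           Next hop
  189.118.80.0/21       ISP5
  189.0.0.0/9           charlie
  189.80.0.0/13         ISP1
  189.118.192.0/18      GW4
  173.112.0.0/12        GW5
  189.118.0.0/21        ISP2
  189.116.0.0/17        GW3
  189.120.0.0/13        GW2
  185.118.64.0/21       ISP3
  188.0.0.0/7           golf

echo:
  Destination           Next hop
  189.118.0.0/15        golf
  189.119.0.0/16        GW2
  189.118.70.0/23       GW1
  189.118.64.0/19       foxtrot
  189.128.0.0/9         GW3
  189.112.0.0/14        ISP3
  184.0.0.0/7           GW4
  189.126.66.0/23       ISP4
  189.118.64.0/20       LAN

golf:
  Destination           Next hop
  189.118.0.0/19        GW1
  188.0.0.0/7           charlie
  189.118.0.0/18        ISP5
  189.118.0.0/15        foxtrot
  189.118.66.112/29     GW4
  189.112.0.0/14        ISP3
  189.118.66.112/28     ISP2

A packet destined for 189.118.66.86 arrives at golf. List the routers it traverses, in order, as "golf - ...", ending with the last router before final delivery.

At golf: longest match for 189.118.66.86 is 189.118.0.0/15 -> foxtrot
At foxtrot: longest match for 189.118.66.86 is 189.0.0.0/9 -> charlie
At charlie: longest match for 189.118.66.86 is 189.118.0.0/17 -> echo
At echo: longest match for 189.118.66.86 is 189.118.64.0/20 -> LAN

golf - foxtrot - charlie - echo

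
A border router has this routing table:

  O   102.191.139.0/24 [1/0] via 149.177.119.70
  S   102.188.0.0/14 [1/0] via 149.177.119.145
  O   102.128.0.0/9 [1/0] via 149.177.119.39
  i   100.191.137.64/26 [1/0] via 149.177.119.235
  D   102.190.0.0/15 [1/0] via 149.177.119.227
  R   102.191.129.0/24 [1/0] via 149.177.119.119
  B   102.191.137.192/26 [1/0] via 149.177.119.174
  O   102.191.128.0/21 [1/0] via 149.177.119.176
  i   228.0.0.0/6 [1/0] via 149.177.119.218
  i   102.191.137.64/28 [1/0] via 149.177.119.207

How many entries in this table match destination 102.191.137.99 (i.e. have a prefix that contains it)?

Prefixes containing 102.191.137.99:
  102.128.0.0/9 (102.128.0.0 - 102.255.255.255)
  102.188.0.0/14 (102.188.0.0 - 102.191.255.255)
  102.190.0.0/15 (102.190.0.0 - 102.191.255.255)
Total matching entries: 3.

3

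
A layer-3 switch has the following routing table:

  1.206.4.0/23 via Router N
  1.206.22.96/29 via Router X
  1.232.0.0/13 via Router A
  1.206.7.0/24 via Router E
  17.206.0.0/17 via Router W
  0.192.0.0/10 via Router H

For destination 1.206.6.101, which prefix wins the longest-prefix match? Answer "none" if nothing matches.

none

1.206.6.101 is outside every listed prefix and there is no default route.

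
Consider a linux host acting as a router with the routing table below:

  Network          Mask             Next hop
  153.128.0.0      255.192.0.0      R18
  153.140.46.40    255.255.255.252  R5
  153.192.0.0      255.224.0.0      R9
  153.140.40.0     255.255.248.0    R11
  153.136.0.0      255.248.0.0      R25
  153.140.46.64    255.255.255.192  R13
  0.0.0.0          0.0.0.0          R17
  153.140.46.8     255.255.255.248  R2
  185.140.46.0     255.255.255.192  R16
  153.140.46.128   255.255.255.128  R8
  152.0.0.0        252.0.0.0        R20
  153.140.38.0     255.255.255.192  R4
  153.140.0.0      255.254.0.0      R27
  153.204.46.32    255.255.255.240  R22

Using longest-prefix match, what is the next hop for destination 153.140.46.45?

Routes whose prefix contains 153.140.46.45:
  0.0.0.0/0 (default, matches everything) -> R17
  152.0.0.0/6 (152.0.0.0 - 155.255.255.255) -> R20
  153.128.0.0/10 (153.128.0.0 - 153.191.255.255) -> R18
  153.136.0.0/13 (153.136.0.0 - 153.143.255.255) -> R25
  153.140.0.0/15 (153.140.0.0 - 153.141.255.255) -> R27
  153.140.40.0/21 (153.140.40.0 - 153.140.47.255) -> R11
More-specific entries that do NOT match:
  153.140.46.40/30 (153.140.46.40 - 153.140.46.43) does not contain 153.140.46.45
  153.140.46.8/29 (153.140.46.8 - 153.140.46.15) does not contain 153.140.46.45
  153.204.46.32/28 (153.204.46.32 - 153.204.46.47) does not contain 153.140.46.45
  153.140.46.64/26 (153.140.46.64 - 153.140.46.127) does not contain 153.140.46.45
  185.140.46.0/26 (185.140.46.0 - 185.140.46.63) does not contain 153.140.46.45
  153.140.38.0/26 (153.140.38.0 - 153.140.38.63) does not contain 153.140.46.45
  153.140.46.128/25 (153.140.46.128 - 153.140.46.255) does not contain 153.140.46.45
Longest matching prefix is /21 -> next hop R11.

R11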